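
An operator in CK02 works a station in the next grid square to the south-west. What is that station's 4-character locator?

BK91

Longitude square 0; −1 → -1, wraps to 9, carry into field.
Longitude field C = 2; −1 → 1 = B.
Latitude square 2; −1 → 1.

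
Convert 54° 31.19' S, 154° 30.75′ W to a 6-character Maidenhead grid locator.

BD25rl

Offset from 180°W / 90°S: lon 25.4875°, lat 35.4802°.
Field (20°×10°, letters A–R): 25.4875/20 → 1 → B, 35.4802/10 → 3 → D; chars BD.
Square (2°×1°, digits 0–9): 5.4875/2 → 2, 5.4802/1 → 5; chars 25.
Subsquare (5′×2.5′, letters a–x): 1.4875/0.0833333 → 17 → r, 0.4802/0.0416667 → 11 → l; chars rl.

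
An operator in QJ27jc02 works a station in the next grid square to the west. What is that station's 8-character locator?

QJ27ic92

Longitude extended square 0; −1 → -1, wraps to 9, carry into subsquare.
Longitude subsquare j = 9; −1 → 8 = i.
The latitude characters are unchanged.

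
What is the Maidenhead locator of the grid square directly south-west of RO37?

RO26

Longitude square 3; −1 → 2.
Latitude square 7; −1 → 6.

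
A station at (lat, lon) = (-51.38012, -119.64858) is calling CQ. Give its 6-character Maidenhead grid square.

DD08eo

Shift to the Maidenhead origin (180°W, 90°S): lon 60.3514, lat 38.6199.
Field: 60.3514/20 → 3 → D, 38.6199/10 → 3 → D; chars DD.
Square: 0.3514/2 → 0, 8.6199/1 → 8; chars 08.
Subsquare: 0.3514/0.0833333 → 4 → e, 0.6199/0.0416667 → 14 → o; chars eo.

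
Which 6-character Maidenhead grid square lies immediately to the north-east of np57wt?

Longitude subsquare w = 22; +1 → 23 = x.
Latitude subsquare t = 19; +1 → 20 = u.

NP57xu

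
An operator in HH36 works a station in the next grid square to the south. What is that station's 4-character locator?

HH35

Latitude square 6; −1 → 5.
The longitude characters are unchanged.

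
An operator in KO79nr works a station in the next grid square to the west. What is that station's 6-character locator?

Longitude subsquare n = 13; −1 → 12 = m.
The latitude characters are unchanged.

KO79mr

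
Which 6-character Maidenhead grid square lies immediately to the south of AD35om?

Latitude subsquare m = 12; −1 → 11 = l.
The longitude characters are unchanged.

AD35ol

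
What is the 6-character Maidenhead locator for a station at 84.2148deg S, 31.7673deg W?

HA45cs

Offset from 180°W / 90°S: lon 148.2327°, lat 5.7852°.
Field: 148.2327/20 → 7 → H, 5.7852/10 → 0 → A; chars HA.
Square: 8.2327/2 → 4, 5.7852/1 → 5; chars 45.
Subsquare: 0.2327/0.0833333 → 2 → c, 0.7852/0.0416667 → 18 → s; chars cs.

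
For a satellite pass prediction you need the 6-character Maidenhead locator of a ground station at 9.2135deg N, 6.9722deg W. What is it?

Add 180° to longitude and 90° to latitude: 173.0278, 99.2135.
Field: lon ⌊173.0278/20⌋ = 8 → I; lat ⌊99.2135/10⌋ = 9 → J.
Square: lon ⌊13.0278/2⌋ = 6; lat ⌊9.2135/1⌋ = 9.
Subsquare: lon ⌊1.0278/0.0833333⌋ = 12 → m; lat ⌊0.2135/0.0416667⌋ = 5 → f.

IJ69mf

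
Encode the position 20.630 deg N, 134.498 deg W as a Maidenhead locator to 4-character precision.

CL20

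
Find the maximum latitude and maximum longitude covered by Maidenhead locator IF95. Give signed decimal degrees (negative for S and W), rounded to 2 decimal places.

Field I=8, F=5: +8·20° lon, +5·10° lat → SW at lon -20°, lat -40°.
Square 9, 5: +9·2° lon, +5·1° lat → SW at lon -2°, lat -35°.
Cell spans 2° lon × 1° lat. NE corner is SW corner plus one full cell.
latitude -34.00, longitude 0.00.

-34.00, 0.00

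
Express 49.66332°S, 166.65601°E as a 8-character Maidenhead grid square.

Shift to the Maidenhead origin (180°W, 90°S): lon 346.65601, lat 40.33668.
Field: 346.65601/20 → 17 → R, 40.33668/10 → 4 → E; chars RE.
Square: 6.65601/2 → 3, 0.33668/1 → 0; chars 30.
Subsquare: 0.65601/0.0833333 → 7 → h, 0.33668/0.0416667 → 8 → i; chars hi.
Extended square: 0.07268/0.00833333 → 8, 0.00335/0.00416667 → 0; chars 80.

RE30hi80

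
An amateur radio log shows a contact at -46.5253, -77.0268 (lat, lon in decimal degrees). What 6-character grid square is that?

FE13ll

Offset from 180°W / 90°S: lon 102.9732°, lat 43.4747°.
Field: lon ⌊102.9732/20⌋ = 5 → F; lat ⌊43.4747/10⌋ = 4 → E.
Square: lon ⌊2.9732/2⌋ = 1; lat ⌊3.4747/1⌋ = 3.
Subsquare: lon ⌊0.9732/0.0833333⌋ = 11 → l; lat ⌊0.4747/0.0416667⌋ = 11 → l.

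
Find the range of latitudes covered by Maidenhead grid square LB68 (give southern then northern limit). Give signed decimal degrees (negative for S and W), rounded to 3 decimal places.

-72.000, -71.000

Field L=11, B=1: +11·20° lon, +1·10° lat → SW at lon 40°, lat -80°.
Square 6, 8: +6·2° lon, +8·1° lat → SW at lon 52°, lat -72°.
Cell spans 2° lon × 1° lat.
south -72.000, north -71.000.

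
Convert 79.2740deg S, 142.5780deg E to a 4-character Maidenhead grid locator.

QB10

Offset from 180°W / 90°S: lon 322.58°, lat 10.73°.
Field: lon ⌊322.58/20⌋ = 16 → Q; lat ⌊10.73/10⌋ = 1 → B.
Square: lon ⌊2.58/2⌋ = 1; lat ⌊0.73/1⌋ = 0.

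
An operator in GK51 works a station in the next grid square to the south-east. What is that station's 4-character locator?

GK60

Longitude square 5; +1 → 6.
Latitude square 1; −1 → 0.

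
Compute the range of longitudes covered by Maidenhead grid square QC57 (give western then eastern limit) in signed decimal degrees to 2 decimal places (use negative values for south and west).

150.00, 152.00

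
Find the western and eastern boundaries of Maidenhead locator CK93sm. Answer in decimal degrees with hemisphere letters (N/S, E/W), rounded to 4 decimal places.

120.5000° W, 120.4167° W

Field C=2, K=10: +2·20° lon, +10·10° lat → SW at lon -140°, lat 10°.
Square 9, 3: +9·2° lon, +3·1° lat → SW at lon -122°, lat 13°.
Subsquare s=18, m=12: +18·0.0833333° lon, +12·0.0416667° lat → SW at lon -120.5°, lat 13.5°.
Cell spans 0.0833333° lon × 0.0416667° lat.
west 120.5000° W, east 120.4167° W.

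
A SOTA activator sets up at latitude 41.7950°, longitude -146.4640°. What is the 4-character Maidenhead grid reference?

BN61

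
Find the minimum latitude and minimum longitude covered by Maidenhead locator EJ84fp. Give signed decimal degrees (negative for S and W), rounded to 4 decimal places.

Field E=4, J=9: +4·20° lon, +9·10° lat → SW at lon -100°, lat 0°.
Square 8, 4: +8·2° lon, +4·1° lat → SW at lon -84°, lat 4°.
Subsquare f=5, p=15: +5·0.0833333° lon, +15·0.0416667° lat → SW at lon -83.5833°, lat 4.625°.
latitude 4.6250, longitude -83.5833.

4.6250, -83.5833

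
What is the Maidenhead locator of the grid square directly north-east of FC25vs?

FC25wt

Longitude subsquare v = 21; +1 → 22 = w.
Latitude subsquare s = 18; +1 → 19 = t.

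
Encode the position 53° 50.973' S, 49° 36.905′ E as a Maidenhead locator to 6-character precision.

LD46td

Shift to the Maidenhead origin (180°W, 90°S): lon 229.6151, lat 36.1504.
Field: 229.6151/20 → 11 → L, 36.1504/10 → 3 → D; chars LD.
Square: 9.6151/2 → 4, 6.1504/1 → 6; chars 46.
Subsquare: 1.6151/0.0833333 → 19 → t, 0.1504/0.0416667 → 3 → d; chars td.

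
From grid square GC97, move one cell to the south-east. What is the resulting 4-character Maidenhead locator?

HC06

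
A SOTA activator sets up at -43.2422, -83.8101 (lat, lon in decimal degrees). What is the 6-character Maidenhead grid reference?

Offset from 180°W / 90°S: lon 96.1899°, lat 46.7578°.
Field: 96.1899/20 → 4 → E, 46.7578/10 → 4 → E; chars EE.
Square: 16.1899/2 → 8, 6.7578/1 → 6; chars 86.
Subsquare: 0.1899/0.0833333 → 2 → c, 0.7578/0.0416667 → 18 → s; chars cs.

EE86cs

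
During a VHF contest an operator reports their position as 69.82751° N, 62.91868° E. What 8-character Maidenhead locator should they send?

Offset from 180°W / 90°S: lon 242.91868°, lat 159.82751°.
Field: 242.91868/20 → 12 → M, 159.82751/10 → 15 → P; chars MP.
Square: 2.91868/2 → 1, 9.82751/1 → 9; chars 19.
Subsquare: 0.91868/0.0833333 → 11 → l, 0.82751/0.0416667 → 19 → t; chars lt.
Extended square: 0.00201/0.00833333 → 0, 0.03584/0.00416667 → 8; chars 08.

MP19lt08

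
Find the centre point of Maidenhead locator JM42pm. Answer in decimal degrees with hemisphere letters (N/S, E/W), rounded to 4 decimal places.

Field J=9, M=12: +9·20° lon, +12·10° lat → SW at lon 0°, lat 30°.
Square 4, 2: +4·2° lon, +2·1° lat → SW at lon 8°, lat 32°.
Subsquare p=15, m=12: +15·0.0833333° lon, +12·0.0416667° lat → SW at lon 9.25°, lat 32.5°.
Cell spans 0.0833333° lon × 0.0416667° lat. Centre is SW corner plus half of each.
latitude 32.5208° N, longitude 9.2917° E.

32.5208° N, 9.2917° E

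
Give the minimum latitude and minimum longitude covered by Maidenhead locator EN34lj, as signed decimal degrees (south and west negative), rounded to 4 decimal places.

44.3750, -93.0833

Field E=4, N=13: +4·20° lon, +13·10° lat → SW at lon -100°, lat 40°.
Square 3, 4: +3·2° lon, +4·1° lat → SW at lon -94°, lat 44°.
Subsquare l=11, j=9: +11·0.0833333° lon, +9·0.0416667° lat → SW at lon -93.0833°, lat 44.375°.
latitude 44.3750, longitude -93.0833.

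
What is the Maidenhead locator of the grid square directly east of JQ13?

JQ23

Longitude square 1; +1 → 2.
The latitude characters are unchanged.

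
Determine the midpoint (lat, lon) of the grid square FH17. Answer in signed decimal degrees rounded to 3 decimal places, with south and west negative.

Field F=5, H=7: +5·20° lon, +7·10° lat → SW at lon -80°, lat -20°.
Square 1, 7: +1·2° lon, +7·1° lat → SW at lon -78°, lat -13°.
Cell spans 2° lon × 1° lat. Centre is SW corner plus half of each.
latitude -12.500, longitude -77.000.

-12.500, -77.000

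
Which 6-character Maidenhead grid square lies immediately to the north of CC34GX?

Latitude subsquare x = 23; +1 → 24, wraps to 0 = a, carry into square.
Latitude square 4; +1 → 5.
The longitude characters are unchanged.

CC35ga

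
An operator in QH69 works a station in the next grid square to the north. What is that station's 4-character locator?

QI60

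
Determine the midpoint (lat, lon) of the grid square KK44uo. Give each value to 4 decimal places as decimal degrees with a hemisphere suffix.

14.6042° N, 29.7083° E

Field K=10, K=10: +10·20° lon, +10·10° lat → SW at lon 20°, lat 10°.
Square 4, 4: +4·2° lon, +4·1° lat → SW at lon 28°, lat 14°.
Subsquare u=20, o=14: +20·0.0833333° lon, +14·0.0416667° lat → SW at lon 29.6667°, lat 14.5833°.
Cell spans 0.0833333° lon × 0.0416667° lat. Centre is SW corner plus half of each.
latitude 14.6042° N, longitude 29.7083° E.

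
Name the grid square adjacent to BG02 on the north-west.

Longitude square 0; −1 → -1, wraps to 9, carry into field.
Longitude field B = 1; −1 → 0 = A.
Latitude square 2; +1 → 3.

AG93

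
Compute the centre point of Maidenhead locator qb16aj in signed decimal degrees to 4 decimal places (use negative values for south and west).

Field Q=16, B=1: +16·20° lon, +1·10° lat → SW at lon 140°, lat -80°.
Square 1, 6: +1·2° lon, +6·1° lat → SW at lon 142°, lat -74°.
Subsquare a=0, j=9: +0·0.0833333° lon, +9·0.0416667° lat → SW at lon 142°, lat -73.625°.
Cell spans 0.0833333° lon × 0.0416667° lat. Centre is SW corner plus half of each.
latitude -73.6042, longitude 142.0417.

-73.6042, 142.0417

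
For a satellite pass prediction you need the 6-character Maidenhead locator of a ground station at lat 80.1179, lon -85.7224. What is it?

Offset from 180°W / 90°S: lon 94.2776°, lat 170.1179°.
Field (20°×10°, letters A–R): 94.2776/20 → 4 → E, 170.1179/10 → 17 → R; chars ER.
Square (2°×1°, digits 0–9): 14.2776/2 → 7, 0.1179/1 → 0; chars 70.
Subsquare (5′×2.5′, letters a–x): 0.2776/0.0833333 → 3 → d, 0.1179/0.0416667 → 2 → c; chars dc.

ER70dc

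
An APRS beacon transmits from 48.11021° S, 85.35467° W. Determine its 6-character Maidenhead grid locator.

Shift to the Maidenhead origin (180°W, 90°S): lon 94.6453, lat 41.8898.
Field: 94.6453/20 → 4 → E, 41.8898/10 → 4 → E; chars EE.
Square: 14.6453/2 → 7, 1.8898/1 → 1; chars 71.
Subsquare: 0.6453/0.0833333 → 7 → h, 0.8898/0.0416667 → 21 → v; chars hv.

EE71hv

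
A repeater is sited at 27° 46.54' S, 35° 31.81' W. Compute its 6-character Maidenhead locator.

HG22ff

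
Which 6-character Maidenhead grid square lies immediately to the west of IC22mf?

IC22lf

Longitude subsquare m = 12; −1 → 11 = l.
The latitude characters are unchanged.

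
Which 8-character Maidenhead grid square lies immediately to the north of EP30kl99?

Latitude extended square 9; +1 → 10, wraps to 0, carry into subsquare.
Latitude subsquare l = 11; +1 → 12 = m.
The longitude characters are unchanged.

EP30km90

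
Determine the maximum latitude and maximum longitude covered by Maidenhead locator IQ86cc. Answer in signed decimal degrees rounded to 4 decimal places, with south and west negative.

Field I=8, Q=16: +8·20° lon, +16·10° lat → SW at lon -20°, lat 70°.
Square 8, 6: +8·2° lon, +6·1° lat → SW at lon -4°, lat 76°.
Subsquare c=2, c=2: +2·0.0833333° lon, +2·0.0416667° lat → SW at lon -3.83333°, lat 76.0833°.
Cell spans 0.0833333° lon × 0.0416667° lat. NE corner is SW corner plus one full cell.
latitude 76.1250, longitude -3.7500.

76.1250, -3.7500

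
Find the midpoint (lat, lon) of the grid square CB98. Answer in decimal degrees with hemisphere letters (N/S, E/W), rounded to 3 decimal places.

71.500° S, 121.000° W

Field C=2, B=1: +2·20° lon, +1·10° lat → SW at lon -140°, lat -80°.
Square 9, 8: +9·2° lon, +8·1° lat → SW at lon -122°, lat -72°.
Cell spans 2° lon × 1° lat. Centre is SW corner plus half of each.
latitude 71.500° S, longitude 121.000° W.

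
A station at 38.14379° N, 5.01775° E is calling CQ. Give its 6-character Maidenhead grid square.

Shift to the Maidenhead origin (180°W, 90°S): lon 185.0178, lat 128.1438.
Field (20°×10°, letters A–R): lon ⌊185.0178/20⌋ = 9 → J; lat ⌊128.1438/10⌋ = 12 → M.
Square (2°×1°, digits 0–9): lon ⌊5.0178/2⌋ = 2; lat ⌊8.1438/1⌋ = 8.
Subsquare (5′×2.5′, letters a–x): lon ⌊1.0178/0.0833333⌋ = 12 → m; lat ⌊0.1438/0.0416667⌋ = 3 → d.

JM28md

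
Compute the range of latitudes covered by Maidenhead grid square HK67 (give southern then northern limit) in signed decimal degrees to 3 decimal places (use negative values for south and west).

17.000, 18.000

Field H=7, K=10: +7·20° lon, +10·10° lat → SW at lon -40°, lat 10°.
Square 6, 7: +6·2° lon, +7·1° lat → SW at lon -28°, lat 17°.
Cell spans 2° lon × 1° lat.
south 17.000, north 18.000.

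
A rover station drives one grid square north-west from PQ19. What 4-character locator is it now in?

Longitude square 1; −1 → 0.
Latitude square 9; +1 → 10, wraps to 0, carry into field.
Latitude field Q = 16; +1 → 17 = R.

PR00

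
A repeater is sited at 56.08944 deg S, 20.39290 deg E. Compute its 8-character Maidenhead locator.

KD03ev78

Add 180° to longitude and 90° to latitude: 200.39290, 33.91056.
Field: lon ⌊200.39290/20⌋ = 10 → K; lat ⌊33.91056/10⌋ = 3 → D.
Square: lon ⌊0.39290/2⌋ = 0; lat ⌊3.91056/1⌋ = 3.
Subsquare: lon ⌊0.39290/0.0833333⌋ = 4 → e; lat ⌊0.91056/0.0416667⌋ = 21 → v.
Extended square: lon ⌊0.05957/0.00833333⌋ = 7; lat ⌊0.03556/0.00416667⌋ = 8.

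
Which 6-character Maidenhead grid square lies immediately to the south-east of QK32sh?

QK32tg

Longitude subsquare s = 18; +1 → 19 = t.
Latitude subsquare h = 7; −1 → 6 = g.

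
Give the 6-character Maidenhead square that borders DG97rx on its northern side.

Latitude subsquare x = 23; +1 → 24, wraps to 0 = a, carry into square.
Latitude square 7; +1 → 8.
The longitude characters are unchanged.

DG98ra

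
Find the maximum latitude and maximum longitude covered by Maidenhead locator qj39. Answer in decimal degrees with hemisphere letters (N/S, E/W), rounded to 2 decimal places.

Field Q=16, J=9: +16·20° lon, +9·10° lat → SW at lon 140°, lat 0°.
Square 3, 9: +3·2° lon, +9·1° lat → SW at lon 146°, lat 9°.
Cell spans 2° lon × 1° lat. NE corner is SW corner plus one full cell.
latitude 10.00° N, longitude 148.00° E.

10.00° N, 148.00° E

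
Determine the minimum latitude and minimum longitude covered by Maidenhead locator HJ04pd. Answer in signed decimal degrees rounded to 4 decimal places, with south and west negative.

Field H=7, J=9: +7·20° lon, +9·10° lat → SW at lon -40°, lat 0°.
Square 0, 4: +0·2° lon, +4·1° lat → SW at lon -40°, lat 4°.
Subsquare p=15, d=3: +15·0.0833333° lon, +3·0.0416667° lat → SW at lon -38.75°, lat 4.125°.
latitude 4.1250, longitude -38.7500.

4.1250, -38.7500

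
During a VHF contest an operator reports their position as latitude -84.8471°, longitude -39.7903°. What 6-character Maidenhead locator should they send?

Offset from 180°W / 90°S: lon 140.2097°, lat 5.1529°.
Field (20°×10°, letters A–R): lon ⌊140.2097/20⌋ = 7 → H; lat ⌊5.1529/10⌋ = 0 → A.
Square (2°×1°, digits 0–9): lon ⌊0.2097/2⌋ = 0; lat ⌊5.1529/1⌋ = 5.
Subsquare (5′×2.5′, letters a–x): lon ⌊0.2097/0.0833333⌋ = 2 → c; lat ⌊0.1529/0.0416667⌋ = 3 → d.

HA05cd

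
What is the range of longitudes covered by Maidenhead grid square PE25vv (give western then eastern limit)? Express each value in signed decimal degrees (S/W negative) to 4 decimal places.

125.7500, 125.8333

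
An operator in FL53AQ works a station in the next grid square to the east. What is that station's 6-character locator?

Longitude subsquare a = 0; +1 → 1 = b.
The latitude characters are unchanged.

FL53bq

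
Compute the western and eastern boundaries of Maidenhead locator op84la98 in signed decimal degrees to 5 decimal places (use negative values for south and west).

Field O=14, P=15: +14·20° lon, +15·10° lat → SW at lon 100°, lat 60°.
Square 8, 4: +8·2° lon, +4·1° lat → SW at lon 116°, lat 64°.
Subsquare l=11, a=0: +11·0.0833333° lon, +0·0.0416667° lat → SW at lon 116.917°, lat 64°.
Extended square 9, 8: +9·0.00833333° lon, +8·0.00416667° lat → SW at lon 116.992°, lat 64.0333°.
Cell spans 0.00833333° lon × 0.00416667° lat.
west 116.99167, east 117.00000.

116.99167, 117.00000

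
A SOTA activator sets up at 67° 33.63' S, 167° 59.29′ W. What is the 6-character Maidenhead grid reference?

Add 180° to longitude and 90° to latitude: 12.0118, 22.4395.
Field: 12.0118/20 → 0 → A, 22.4395/10 → 2 → C; chars AC.
Square: 12.0118/2 → 6, 2.4395/1 → 2; chars 62.
Subsquare: 0.0118/0.0833333 → 0 → a, 0.4395/0.0416667 → 10 → k; chars ak.

AC62ak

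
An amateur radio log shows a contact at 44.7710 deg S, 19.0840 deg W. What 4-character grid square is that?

IE05

Add 180° to longitude and 90° to latitude: 160.92, 45.23.
Field: 160.92/20 → 8 → I, 45.23/10 → 4 → E; chars IE.
Square: 0.92/2 → 0, 5.23/1 → 5; chars 05.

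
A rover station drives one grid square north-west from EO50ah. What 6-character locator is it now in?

EO40xi

Longitude subsquare a = 0; −1 → -1, wraps to 23 = x, carry into square.
Longitude square 5; −1 → 4.
Latitude subsquare h = 7; +1 → 8 = i.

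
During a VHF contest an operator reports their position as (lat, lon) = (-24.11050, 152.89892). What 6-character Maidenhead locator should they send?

QG65kv

Shift to the Maidenhead origin (180°W, 90°S): lon 332.8989, lat 65.8895.
Field (20°×10°, letters A–R): lon ⌊332.8989/20⌋ = 16 → Q; lat ⌊65.8895/10⌋ = 6 → G.
Square (2°×1°, digits 0–9): lon ⌊12.8989/2⌋ = 6; lat ⌊5.8895/1⌋ = 5.
Subsquare (5′×2.5′, letters a–x): lon ⌊0.8989/0.0833333⌋ = 10 → k; lat ⌊0.8895/0.0416667⌋ = 21 → v.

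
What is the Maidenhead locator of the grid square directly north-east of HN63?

Longitude square 6; +1 → 7.
Latitude square 3; +1 → 4.

HN74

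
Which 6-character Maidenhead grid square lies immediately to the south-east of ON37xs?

Longitude subsquare x = 23; +1 → 24, wraps to 0 = a, carry into square.
Longitude square 3; +1 → 4.
Latitude subsquare s = 18; −1 → 17 = r.

ON47ar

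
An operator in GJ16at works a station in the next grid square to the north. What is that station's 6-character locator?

Latitude subsquare t = 19; +1 → 20 = u.
The longitude characters are unchanged.

GJ16au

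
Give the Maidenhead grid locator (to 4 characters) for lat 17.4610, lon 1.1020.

JK07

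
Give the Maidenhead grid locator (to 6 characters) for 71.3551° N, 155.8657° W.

BQ21bi

Add 180° to longitude and 90° to latitude: 24.1343, 161.3551.
Field: 24.1343/20 → 1 → B, 161.3551/10 → 16 → Q; chars BQ.
Square: 4.1343/2 → 2, 1.3551/1 → 1; chars 21.
Subsquare: 0.1343/0.0833333 → 1 → b, 0.3551/0.0416667 → 8 → i; chars bi.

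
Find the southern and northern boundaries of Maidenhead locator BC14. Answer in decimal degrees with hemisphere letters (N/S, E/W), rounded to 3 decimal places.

66.000° S, 65.000° S

Field B=1, C=2: +1·20° lon, +2·10° lat → SW at lon -160°, lat -70°.
Square 1, 4: +1·2° lon, +4·1° lat → SW at lon -158°, lat -66°.
Cell spans 2° lon × 1° lat.
south 66.000° S, north 65.000° S.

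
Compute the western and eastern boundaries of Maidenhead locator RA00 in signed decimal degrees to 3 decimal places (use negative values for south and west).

160.000, 162.000

Field R=17, A=0: +17·20° lon, +0·10° lat → SW at lon 160°, lat -90°.
Square 0, 0: +0·2° lon, +0·1° lat → SW at lon 160°, lat -90°.
Cell spans 2° lon × 1° lat.
west 160.000, east 162.000.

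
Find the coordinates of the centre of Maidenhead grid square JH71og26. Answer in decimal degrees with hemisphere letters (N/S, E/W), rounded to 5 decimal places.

Field J=9, H=7: +9·20° lon, +7·10° lat → SW at lon 0°, lat -20°.
Square 7, 1: +7·2° lon, +1·1° lat → SW at lon 14°, lat -19°.
Subsquare o=14, g=6: +14·0.0833333° lon, +6·0.0416667° lat → SW at lon 15.1667°, lat -18.75°.
Extended square 2, 6: +2·0.00833333° lon, +6·0.00416667° lat → SW at lon 15.1833°, lat -18.725°.
Cell spans 0.00833333° lon × 0.00416667° lat. Centre is SW corner plus half of each.
latitude 18.72292° S, longitude 15.18750° E.

18.72292° S, 15.18750° E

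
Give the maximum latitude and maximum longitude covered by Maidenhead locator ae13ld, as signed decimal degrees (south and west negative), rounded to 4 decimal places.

Field A=0, E=4: +0·20° lon, +4·10° lat → SW at lon -180°, lat -50°.
Square 1, 3: +1·2° lon, +3·1° lat → SW at lon -178°, lat -47°.
Subsquare l=11, d=3: +11·0.0833333° lon, +3·0.0416667° lat → SW at lon -177.083°, lat -46.875°.
Cell spans 0.0833333° lon × 0.0416667° lat. NE corner is SW corner plus one full cell.
latitude -46.8333, longitude -177.0000.

-46.8333, -177.0000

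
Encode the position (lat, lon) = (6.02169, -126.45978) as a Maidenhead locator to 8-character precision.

CJ66sa45

Shift to the Maidenhead origin (180°W, 90°S): lon 53.54022, lat 96.02169.
Field: lon ⌊53.54022/20⌋ = 2 → C; lat ⌊96.02169/10⌋ = 9 → J.
Square: lon ⌊13.54022/2⌋ = 6; lat ⌊6.02169/1⌋ = 6.
Subsquare: lon ⌊1.54022/0.0833333⌋ = 18 → s; lat ⌊0.02169/0.0416667⌋ = 0 → a.
Extended square: lon ⌊0.04022/0.00833333⌋ = 4; lat ⌊0.02169/0.00416667⌋ = 5.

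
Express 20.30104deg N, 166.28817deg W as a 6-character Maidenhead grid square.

Offset from 180°W / 90°S: lon 13.7118°, lat 110.3010°.
Field: 13.7118/20 → 0 → A, 110.3010/10 → 11 → L; chars AL.
Square: 13.7118/2 → 6, 0.3010/1 → 0; chars 60.
Subsquare: 1.7118/0.0833333 → 20 → u, 0.3010/0.0416667 → 7 → h; chars uh.

AL60uh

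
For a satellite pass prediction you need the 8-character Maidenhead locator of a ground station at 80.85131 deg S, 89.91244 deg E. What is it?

NA49wd95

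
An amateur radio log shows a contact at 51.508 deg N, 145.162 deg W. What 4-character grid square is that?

BO71

Offset from 180°W / 90°S: lon 34.84°, lat 141.51°.
Field: 34.84/20 → 1 → B, 141.51/10 → 14 → O; chars BO.
Square: 14.84/2 → 7, 1.51/1 → 1; chars 71.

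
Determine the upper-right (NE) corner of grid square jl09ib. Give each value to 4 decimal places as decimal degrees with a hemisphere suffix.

29.0833° N, 0.7500° E

Field J=9, L=11: +9·20° lon, +11·10° lat → SW at lon 0°, lat 20°.
Square 0, 9: +0·2° lon, +9·1° lat → SW at lon 0°, lat 29°.
Subsquare i=8, b=1: +8·0.0833333° lon, +1·0.0416667° lat → SW at lon 0.666667°, lat 29.0417°.
Cell spans 0.0833333° lon × 0.0416667° lat. NE corner is SW corner plus one full cell.
latitude 29.0833° N, longitude 0.7500° E.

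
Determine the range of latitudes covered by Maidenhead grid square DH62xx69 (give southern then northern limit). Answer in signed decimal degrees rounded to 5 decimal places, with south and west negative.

-17.00417, -17.00000

Field D=3, H=7: +3·20° lon, +7·10° lat → SW at lon -120°, lat -20°.
Square 6, 2: +6·2° lon, +2·1° lat → SW at lon -108°, lat -18°.
Subsquare x=23, x=23: +23·0.0833333° lon, +23·0.0416667° lat → SW at lon -106.083°, lat -17.0417°.
Extended square 6, 9: +6·0.00833333° lon, +9·0.00416667° lat → SW at lon -106.033°, lat -17.0042°.
Cell spans 0.00833333° lon × 0.00416667° lat.
south -17.00417, north -17.00000.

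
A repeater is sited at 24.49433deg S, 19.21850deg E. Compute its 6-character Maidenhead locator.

JG95om

Add 180° to longitude and 90° to latitude: 199.2185, 65.5057.
Field: lon ⌊199.2185/20⌋ = 9 → J; lat ⌊65.5057/10⌋ = 6 → G.
Square: lon ⌊19.2185/2⌋ = 9; lat ⌊5.5057/1⌋ = 5.
Subsquare: lon ⌊1.2185/0.0833333⌋ = 14 → o; lat ⌊0.5057/0.0416667⌋ = 12 → m.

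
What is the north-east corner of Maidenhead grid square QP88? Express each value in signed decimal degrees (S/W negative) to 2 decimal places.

69.00, 158.00

Field Q=16, P=15: +16·20° lon, +15·10° lat → SW at lon 140°, lat 60°.
Square 8, 8: +8·2° lon, +8·1° lat → SW at lon 156°, lat 68°.
Cell spans 2° lon × 1° lat. NE corner is SW corner plus one full cell.
latitude 69.00, longitude 158.00.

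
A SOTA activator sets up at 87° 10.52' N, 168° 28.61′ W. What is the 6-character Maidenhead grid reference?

AR57se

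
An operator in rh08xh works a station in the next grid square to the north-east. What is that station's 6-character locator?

Longitude subsquare x = 23; +1 → 24, wraps to 0 = a, carry into square.
Longitude square 0; +1 → 1.
Latitude subsquare h = 7; +1 → 8 = i.

RH18ai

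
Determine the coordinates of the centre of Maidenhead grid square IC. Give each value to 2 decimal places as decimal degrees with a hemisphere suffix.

Field I=8, C=2: +8·20° lon, +2·10° lat → SW at lon -20°, lat -70°.
Cell spans 20° lon × 10° lat. Centre is SW corner plus half of each.
latitude 65.00° S, longitude 10.00° W.

65.00° S, 10.00° W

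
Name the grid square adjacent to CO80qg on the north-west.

CO80ph

Longitude subsquare q = 16; −1 → 15 = p.
Latitude subsquare g = 6; +1 → 7 = h.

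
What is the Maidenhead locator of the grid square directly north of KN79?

Latitude square 9; +1 → 10, wraps to 0, carry into field.
Latitude field N = 13; +1 → 14 = O.
The longitude characters are unchanged.

KO70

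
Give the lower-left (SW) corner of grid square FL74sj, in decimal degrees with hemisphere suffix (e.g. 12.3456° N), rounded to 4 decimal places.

24.3750° N, 64.5000° W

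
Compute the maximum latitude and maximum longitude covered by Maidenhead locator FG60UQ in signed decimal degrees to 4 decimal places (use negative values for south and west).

Field F=5, G=6: +5·20° lon, +6·10° lat → SW at lon -80°, lat -30°.
Square 6, 0: +6·2° lon, +0·1° lat → SW at lon -68°, lat -30°.
Subsquare u=20, q=16: +20·0.0833333° lon, +16·0.0416667° lat → SW at lon -66.3333°, lat -29.3333°.
Cell spans 0.0833333° lon × 0.0416667° lat. NE corner is SW corner plus one full cell.
latitude -29.2917, longitude -66.2500.

-29.2917, -66.2500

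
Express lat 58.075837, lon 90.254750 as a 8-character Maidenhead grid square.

Add 180° to longitude and 90° to latitude: 270.25475, 148.07584.
Field: lon ⌊270.25475/20⌋ = 13 → N; lat ⌊148.07584/10⌋ = 14 → O.
Square: lon ⌊10.25475/2⌋ = 5; lat ⌊8.07584/1⌋ = 8.
Subsquare: lon ⌊0.25475/0.0833333⌋ = 3 → d; lat ⌊0.07584/0.0416667⌋ = 1 → b.
Extended square: lon ⌊0.00475/0.00833333⌋ = 0; lat ⌊0.03417/0.00416667⌋ = 8.

NO58db08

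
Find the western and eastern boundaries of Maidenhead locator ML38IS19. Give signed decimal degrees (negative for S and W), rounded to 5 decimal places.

66.67500, 66.68333

Field M=12, L=11: +12·20° lon, +11·10° lat → SW at lon 60°, lat 20°.
Square 3, 8: +3·2° lon, +8·1° lat → SW at lon 66°, lat 28°.
Subsquare i=8, s=18: +8·0.0833333° lon, +18·0.0416667° lat → SW at lon 66.6667°, lat 28.75°.
Extended square 1, 9: +1·0.00833333° lon, +9·0.00416667° lat → SW at lon 66.675°, lat 28.7875°.
Cell spans 0.00833333° lon × 0.00416667° lat.
west 66.67500, east 66.68333.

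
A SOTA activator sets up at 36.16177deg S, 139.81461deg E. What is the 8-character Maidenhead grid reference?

Offset from 180°W / 90°S: lon 319.81461°, lat 53.83823°.
Field: lon ⌊319.81461/20⌋ = 15 → P; lat ⌊53.83823/10⌋ = 5 → F.
Square: lon ⌊19.81461/2⌋ = 9; lat ⌊3.83823/1⌋ = 3.
Subsquare: lon ⌊1.81461/0.0833333⌋ = 21 → v; lat ⌊0.83823/0.0416667⌋ = 20 → u.
Extended square: lon ⌊0.06461/0.00833333⌋ = 7; lat ⌊0.00490/0.00416667⌋ = 1.

PF93vu71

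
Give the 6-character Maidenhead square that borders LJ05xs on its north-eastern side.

Longitude subsquare x = 23; +1 → 24, wraps to 0 = a, carry into square.
Longitude square 0; +1 → 1.
Latitude subsquare s = 18; +1 → 19 = t.

LJ15at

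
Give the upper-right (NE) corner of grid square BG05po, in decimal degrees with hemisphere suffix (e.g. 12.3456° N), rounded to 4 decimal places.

24.3750° S, 158.6667° W

Field B=1, G=6: +1·20° lon, +6·10° lat → SW at lon -160°, lat -30°.
Square 0, 5: +0·2° lon, +5·1° lat → SW at lon -160°, lat -25°.
Subsquare p=15, o=14: +15·0.0833333° lon, +14·0.0416667° lat → SW at lon -158.75°, lat -24.4167°.
Cell spans 0.0833333° lon × 0.0416667° lat. NE corner is SW corner plus one full cell.
latitude 24.3750° S, longitude 158.6667° W.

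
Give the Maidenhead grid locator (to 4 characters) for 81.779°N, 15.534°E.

Offset from 180°W / 90°S: lon 195.53°, lat 171.78°.
Field: 195.53/20 → 9 → J, 171.78/10 → 17 → R; chars JR.
Square: 15.53/2 → 7, 1.78/1 → 1; chars 71.

JR71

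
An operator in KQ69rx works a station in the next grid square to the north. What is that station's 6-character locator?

KR60ra

Latitude subsquare x = 23; +1 → 24, wraps to 0 = a, carry into square.
Latitude square 9; +1 → 10, wraps to 0, carry into field.
Latitude field Q = 16; +1 → 17 = R.
The longitude characters are unchanged.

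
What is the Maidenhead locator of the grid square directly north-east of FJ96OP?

FJ96pq

Longitude subsquare o = 14; +1 → 15 = p.
Latitude subsquare p = 15; +1 → 16 = q.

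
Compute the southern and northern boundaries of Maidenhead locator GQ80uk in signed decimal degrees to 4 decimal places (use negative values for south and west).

Field G=6, Q=16: +6·20° lon, +16·10° lat → SW at lon -60°, lat 70°.
Square 8, 0: +8·2° lon, +0·1° lat → SW at lon -44°, lat 70°.
Subsquare u=20, k=10: +20·0.0833333° lon, +10·0.0416667° lat → SW at lon -42.3333°, lat 70.4167°.
Cell spans 0.0833333° lon × 0.0416667° lat.
south 70.4167, north 70.4583.

70.4167, 70.4583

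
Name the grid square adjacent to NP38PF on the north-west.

NP38og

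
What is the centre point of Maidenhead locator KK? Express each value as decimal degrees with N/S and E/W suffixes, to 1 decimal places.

15.0° N, 30.0° E

Field K=10, K=10: +10·20° lon, +10·10° lat → SW at lon 20°, lat 10°.
Cell spans 20° lon × 10° lat. Centre is SW corner plus half of each.
latitude 15.0° N, longitude 30.0° E.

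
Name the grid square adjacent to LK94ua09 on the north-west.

LK94tb90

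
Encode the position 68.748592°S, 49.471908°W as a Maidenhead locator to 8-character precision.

Add 180° to longitude and 90° to latitude: 130.52809, 21.25141.
Field: lon ⌊130.52809/20⌋ = 6 → G; lat ⌊21.25141/10⌋ = 2 → C.
Square: lon ⌊10.52809/2⌋ = 5; lat ⌊1.25141/1⌋ = 1.
Subsquare: lon ⌊0.52809/0.0833333⌋ = 6 → g; lat ⌊0.25141/0.0416667⌋ = 6 → g.
Extended square: lon ⌊0.02809/0.00833333⌋ = 3; lat ⌊0.00141/0.00416667⌋ = 0.

GC51gg30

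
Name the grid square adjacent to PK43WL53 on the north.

PK43wl54

Latitude extended square 3; +1 → 4.
The longitude characters are unchanged.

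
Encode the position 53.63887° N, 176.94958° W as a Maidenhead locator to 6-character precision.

AO13mp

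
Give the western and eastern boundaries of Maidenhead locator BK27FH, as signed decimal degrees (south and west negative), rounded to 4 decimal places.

Field B=1, K=10: +1·20° lon, +10·10° lat → SW at lon -160°, lat 10°.
Square 2, 7: +2·2° lon, +7·1° lat → SW at lon -156°, lat 17°.
Subsquare f=5, h=7: +5·0.0833333° lon, +7·0.0416667° lat → SW at lon -155.583°, lat 17.2917°.
Cell spans 0.0833333° lon × 0.0416667° lat.
west -155.5833, east -155.5000.

-155.5833, -155.5000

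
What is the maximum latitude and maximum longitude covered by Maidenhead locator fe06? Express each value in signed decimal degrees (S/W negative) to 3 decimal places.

Field F=5, E=4: +5·20° lon, +4·10° lat → SW at lon -80°, lat -50°.
Square 0, 6: +0·2° lon, +6·1° lat → SW at lon -80°, lat -44°.
Cell spans 2° lon × 1° lat. NE corner is SW corner plus one full cell.
latitude -43.000, longitude -78.000.

-43.000, -78.000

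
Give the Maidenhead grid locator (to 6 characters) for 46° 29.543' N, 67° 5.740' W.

FN66kl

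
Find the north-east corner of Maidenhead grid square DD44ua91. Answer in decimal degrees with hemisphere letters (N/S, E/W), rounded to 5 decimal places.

Field D=3, D=3: +3·20° lon, +3·10° lat → SW at lon -120°, lat -60°.
Square 4, 4: +4·2° lon, +4·1° lat → SW at lon -112°, lat -56°.
Subsquare u=20, a=0: +20·0.0833333° lon, +0·0.0416667° lat → SW at lon -110.333°, lat -56°.
Extended square 9, 1: +9·0.00833333° lon, +1·0.00416667° lat → SW at lon -110.258°, lat -55.9958°.
Cell spans 0.00833333° lon × 0.00416667° lat. NE corner is SW corner plus one full cell.
latitude 55.99167° S, longitude 110.25000° W.

55.99167° S, 110.25000° W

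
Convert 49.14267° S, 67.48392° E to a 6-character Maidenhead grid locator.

ME30ru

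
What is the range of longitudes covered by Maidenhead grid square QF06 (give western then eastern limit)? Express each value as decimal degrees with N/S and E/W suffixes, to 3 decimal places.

Field Q=16, F=5: +16·20° lon, +5·10° lat → SW at lon 140°, lat -40°.
Square 0, 6: +0·2° lon, +6·1° lat → SW at lon 140°, lat -34°.
Cell spans 2° lon × 1° lat.
west 140.000° E, east 142.000° E.

140.000° E, 142.000° E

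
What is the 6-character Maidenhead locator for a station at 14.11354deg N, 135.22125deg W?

Offset from 180°W / 90°S: lon 44.7788°, lat 104.1135°.
Field: lon ⌊44.7788/20⌋ = 2 → C; lat ⌊104.1135/10⌋ = 10 → K.
Square: lon ⌊4.7788/2⌋ = 2; lat ⌊4.1135/1⌋ = 4.
Subsquare: lon ⌊0.7788/0.0833333⌋ = 9 → j; lat ⌊0.1135/0.0416667⌋ = 2 → c.

CK24jc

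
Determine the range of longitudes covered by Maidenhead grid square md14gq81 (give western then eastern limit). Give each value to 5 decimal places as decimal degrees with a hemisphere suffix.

62.56667° E, 62.57500° E

Field M=12, D=3: +12·20° lon, +3·10° lat → SW at lon 60°, lat -60°.
Square 1, 4: +1·2° lon, +4·1° lat → SW at lon 62°, lat -56°.
Subsquare g=6, q=16: +6·0.0833333° lon, +16·0.0416667° lat → SW at lon 62.5°, lat -55.3333°.
Extended square 8, 1: +8·0.00833333° lon, +1·0.00416667° lat → SW at lon 62.5667°, lat -55.3292°.
Cell spans 0.00833333° lon × 0.00416667° lat.
west 62.56667° E, east 62.57500° E.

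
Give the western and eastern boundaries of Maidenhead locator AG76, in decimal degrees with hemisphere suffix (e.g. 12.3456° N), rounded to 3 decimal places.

166.000° W, 164.000° W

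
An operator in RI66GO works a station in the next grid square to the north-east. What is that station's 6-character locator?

RI66hp

Longitude subsquare g = 6; +1 → 7 = h.
Latitude subsquare o = 14; +1 → 15 = p.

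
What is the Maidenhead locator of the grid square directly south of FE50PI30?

FE50ph39

Latitude extended square 0; −1 → -1, wraps to 9, carry into subsquare.
Latitude subsquare i = 8; −1 → 7 = h.
The longitude characters are unchanged.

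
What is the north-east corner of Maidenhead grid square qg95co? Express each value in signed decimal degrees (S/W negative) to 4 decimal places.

-24.3750, 158.2500

Field Q=16, G=6: +16·20° lon, +6·10° lat → SW at lon 140°, lat -30°.
Square 9, 5: +9·2° lon, +5·1° lat → SW at lon 158°, lat -25°.
Subsquare c=2, o=14: +2·0.0833333° lon, +14·0.0416667° lat → SW at lon 158.167°, lat -24.4167°.
Cell spans 0.0833333° lon × 0.0416667° lat. NE corner is SW corner plus one full cell.
latitude -24.3750, longitude 158.2500.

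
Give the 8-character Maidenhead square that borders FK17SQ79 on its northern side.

Latitude extended square 9; +1 → 10, wraps to 0, carry into subsquare.
Latitude subsquare q = 16; +1 → 17 = r.
The longitude characters are unchanged.

FK17sr70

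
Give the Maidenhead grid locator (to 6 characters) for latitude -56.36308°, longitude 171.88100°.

RD53wp

Shift to the Maidenhead origin (180°W, 90°S): lon 351.8810, lat 33.6369.
Field: 351.8810/20 → 17 → R, 33.6369/10 → 3 → D; chars RD.
Square: 11.8810/2 → 5, 3.6369/1 → 3; chars 53.
Subsquare: 1.8810/0.0833333 → 22 → w, 0.6369/0.0416667 → 15 → p; chars wp.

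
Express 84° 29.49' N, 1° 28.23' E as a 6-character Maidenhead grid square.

Add 180° to longitude and 90° to latitude: 181.4705, 174.4915.
Field: 181.4705/20 → 9 → J, 174.4915/10 → 17 → R; chars JR.
Square: 1.4705/2 → 0, 4.4915/1 → 4; chars 04.
Subsquare: 1.4705/0.0833333 → 17 → r, 0.4915/0.0416667 → 11 → l; chars rl.

JR04rl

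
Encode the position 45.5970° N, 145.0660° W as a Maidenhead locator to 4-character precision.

BN75

Offset from 180°W / 90°S: lon 34.93°, lat 135.60°.
Field: 34.93/20 → 1 → B, 135.60/10 → 13 → N; chars BN.
Square: 14.93/2 → 7, 5.60/1 → 5; chars 75.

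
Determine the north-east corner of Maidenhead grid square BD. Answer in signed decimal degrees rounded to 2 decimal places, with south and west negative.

Field B=1, D=3: +1·20° lon, +3·10° lat → SW at lon -160°, lat -60°.
Cell spans 20° lon × 10° lat. NE corner is SW corner plus one full cell.
latitude -50.00, longitude -140.00.

-50.00, -140.00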